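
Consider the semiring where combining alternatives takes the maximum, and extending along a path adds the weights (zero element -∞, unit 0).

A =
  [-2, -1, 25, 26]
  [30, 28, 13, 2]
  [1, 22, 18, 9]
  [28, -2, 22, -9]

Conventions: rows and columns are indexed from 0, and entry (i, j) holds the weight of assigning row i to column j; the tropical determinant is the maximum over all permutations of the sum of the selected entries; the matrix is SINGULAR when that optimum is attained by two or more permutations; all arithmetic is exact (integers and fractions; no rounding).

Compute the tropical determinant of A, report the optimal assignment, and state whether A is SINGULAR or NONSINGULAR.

σ = (0, 1, 2, 3): (-2) + 28 + 18 + (-9) = 35
σ = (0, 1, 3, 2): (-2) + 28 + 9 + 22 = 57
σ = (0, 2, 1, 3): (-2) + 13 + 22 + (-9) = 24
σ = (0, 2, 3, 1): (-2) + 13 + 9 + (-2) = 18
σ = (0, 3, 1, 2): (-2) + 2 + 22 + 22 = 44
σ = (0, 3, 2, 1): (-2) + 2 + 18 + (-2) = 16
σ = (1, 0, 2, 3): (-1) + 30 + 18 + (-9) = 38
σ = (1, 0, 3, 2): (-1) + 30 + 9 + 22 = 60
σ = (1, 2, 0, 3): (-1) + 13 + 1 + (-9) = 4
σ = (1, 2, 3, 0): (-1) + 13 + 9 + 28 = 49
σ = (1, 3, 0, 2): (-1) + 2 + 1 + 22 = 24
σ = (1, 3, 2, 0): (-1) + 2 + 18 + 28 = 47
σ = (2, 0, 1, 3): 25 + 30 + 22 + (-9) = 68
σ = (2, 0, 3, 1): 25 + 30 + 9 + (-2) = 62
σ = (2, 1, 0, 3): 25 + 28 + 1 + (-9) = 45
σ = (2, 1, 3, 0): 25 + 28 + 9 + 28 = 90
σ = (2, 3, 0, 1): 25 + 2 + 1 + (-2) = 26
σ = (2, 3, 1, 0): 25 + 2 + 22 + 28 = 77
σ = (3, 0, 1, 2): 26 + 30 + 22 + 22 = 100
σ = (3, 0, 2, 1): 26 + 30 + 18 + (-2) = 72
σ = (3, 1, 0, 2): 26 + 28 + 1 + 22 = 77
σ = (3, 1, 2, 0): 26 + 28 + 18 + 28 = 100
σ = (3, 2, 0, 1): 26 + 13 + 1 + (-2) = 38
σ = (3, 2, 1, 0): 26 + 13 + 22 + 28 = 89
Optimal value attained by: σ = (3, 0, 1, 2).
Answer: det⊕(A) = 100; verdict: SINGULAR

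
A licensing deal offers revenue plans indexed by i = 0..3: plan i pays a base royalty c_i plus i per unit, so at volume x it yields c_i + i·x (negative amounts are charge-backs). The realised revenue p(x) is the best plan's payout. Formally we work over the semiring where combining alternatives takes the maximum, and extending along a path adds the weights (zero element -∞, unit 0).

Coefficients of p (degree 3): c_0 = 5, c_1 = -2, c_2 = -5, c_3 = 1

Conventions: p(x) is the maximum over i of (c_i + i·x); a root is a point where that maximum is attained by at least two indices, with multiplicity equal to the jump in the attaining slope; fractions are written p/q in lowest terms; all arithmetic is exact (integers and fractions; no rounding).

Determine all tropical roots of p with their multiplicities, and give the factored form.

hull edge (i=0, c=5) to (i=3, c=1): slope -4/3, span 3
Factored form: p(x) = 1 ⊗ (x ⊕ 4/3) ⊗ (x ⊕ 4/3) ⊗ (x ⊕ 4/3)
Answer: roots = 4/3 (mult 3)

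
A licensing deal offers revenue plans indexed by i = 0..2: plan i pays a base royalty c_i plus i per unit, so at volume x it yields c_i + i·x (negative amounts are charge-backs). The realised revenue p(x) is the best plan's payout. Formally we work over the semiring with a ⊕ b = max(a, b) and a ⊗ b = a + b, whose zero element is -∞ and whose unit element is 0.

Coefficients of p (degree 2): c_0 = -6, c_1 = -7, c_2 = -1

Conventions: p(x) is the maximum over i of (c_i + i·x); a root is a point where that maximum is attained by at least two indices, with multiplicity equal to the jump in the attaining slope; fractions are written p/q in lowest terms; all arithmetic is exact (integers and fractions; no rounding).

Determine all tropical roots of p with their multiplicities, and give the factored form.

hull edge (i=0, c=-6) to (i=2, c=-1): slope 5/2, span 2
Factored form: p(x) = -1 ⊗ (x ⊕ (-5/2)) ⊗ (x ⊕ (-5/2))
Answer: roots = -5/2 (mult 2)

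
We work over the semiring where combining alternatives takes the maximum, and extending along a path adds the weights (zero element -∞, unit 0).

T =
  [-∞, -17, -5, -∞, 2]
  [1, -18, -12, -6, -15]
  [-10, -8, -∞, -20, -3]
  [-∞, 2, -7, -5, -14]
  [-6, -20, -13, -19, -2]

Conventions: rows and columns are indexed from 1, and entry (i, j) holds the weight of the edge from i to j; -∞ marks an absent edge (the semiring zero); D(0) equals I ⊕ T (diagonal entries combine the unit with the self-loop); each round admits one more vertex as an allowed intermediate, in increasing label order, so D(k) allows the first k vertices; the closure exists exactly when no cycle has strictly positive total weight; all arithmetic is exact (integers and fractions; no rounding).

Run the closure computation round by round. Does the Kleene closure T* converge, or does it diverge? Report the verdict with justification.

D(0):
  [0, -17, -5, -∞, 2]
  [1, 0, -12, -6, -15]
  [-10, -8, 0, -20, -3]
  [-∞, 2, -7, 0, -14]
  [-6, -20, -13, -19, 0]
D(1):
  [0, -17, -5, -∞, 2]
  [1, 0, -4, -6, 3]
  [-10, -8, 0, -20, -3]
  [-∞, 2, -7, 0, -14]
  [-6, -20, -11, -19, 0]
D(2):
  [0, -17, -5, -23, 2]
  [1, 0, -4, -6, 3]
  [-7, -8, 0, -14, -3]
  [3, 2, -2, 0, 5]
  [-6, -20, -11, -19, 0]
D(3):
  [0, -13, -5, -19, 2]
  [1, 0, -4, -6, 3]
  [-7, -8, 0, -14, -3]
  [3, 2, -2, 0, 5]
  [-6, -19, -11, -19, 0]
D(4):
  [0, -13, -5, -19, 2]
  [1, 0, -4, -6, 3]
  [-7, -8, 0, -14, -3]
  [3, 2, -2, 0, 5]
  [-6, -17, -11, -19, 0]
D(5):
  [0, -13, -5, -17, 2]
  [1, 0, -4, -6, 3]
  [-7, -8, 0, -14, -3]
  [3, 2, -2, 0, 5]
  [-6, -17, -11, -19, 0]
Key observation: every diagonal entry stays at the unit through all rounds, so no improving cycle exists.
Answer: CONVERGES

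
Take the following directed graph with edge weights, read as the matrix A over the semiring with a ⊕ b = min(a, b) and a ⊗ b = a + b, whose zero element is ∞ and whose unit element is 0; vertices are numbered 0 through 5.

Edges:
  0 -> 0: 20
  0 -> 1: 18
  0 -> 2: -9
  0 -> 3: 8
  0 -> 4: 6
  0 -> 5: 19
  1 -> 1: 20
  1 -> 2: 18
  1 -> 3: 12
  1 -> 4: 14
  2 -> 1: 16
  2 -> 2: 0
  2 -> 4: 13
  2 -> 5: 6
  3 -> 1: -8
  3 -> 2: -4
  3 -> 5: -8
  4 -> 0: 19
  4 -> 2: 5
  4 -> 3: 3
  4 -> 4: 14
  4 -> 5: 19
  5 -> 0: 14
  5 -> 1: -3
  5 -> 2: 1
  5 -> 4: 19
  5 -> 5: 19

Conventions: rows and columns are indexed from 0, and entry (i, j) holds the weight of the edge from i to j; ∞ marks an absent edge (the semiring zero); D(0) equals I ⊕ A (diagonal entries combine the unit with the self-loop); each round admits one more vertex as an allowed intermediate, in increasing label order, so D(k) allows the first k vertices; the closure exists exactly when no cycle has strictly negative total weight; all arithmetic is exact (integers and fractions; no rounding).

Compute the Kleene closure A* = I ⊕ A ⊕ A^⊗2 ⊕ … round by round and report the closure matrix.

D(0):
  [0, 18, -9, 8, 6, 19]
  [∞, 0, 18, 12, 14, ∞]
  [∞, 16, 0, ∞, 13, 6]
  [∞, -8, -4, 0, ∞, -8]
  [19, ∞, 5, 3, 0, 19]
  [14, -3, 1, ∞, 19, 0]
D(1):
  [0, 18, -9, 8, 6, 19]
  [∞, 0, 18, 12, 14, ∞]
  [∞, 16, 0, ∞, 13, 6]
  [∞, -8, -4, 0, ∞, -8]
  [19, 37, 5, 3, 0, 19]
  [14, -3, 1, 22, 19, 0]
D(2):
  [0, 18, -9, 8, 6, 19]
  [∞, 0, 18, 12, 14, ∞]
  [∞, 16, 0, 28, 13, 6]
  [∞, -8, -4, 0, 6, -8]
  [19, 37, 5, 3, 0, 19]
  [14, -3, 1, 9, 11, 0]
D(3):
  [0, 7, -9, 8, 4, -3]
  [∞, 0, 18, 12, 14, 24]
  [∞, 16, 0, 28, 13, 6]
  [∞, -8, -4, 0, 6, -8]
  [19, 21, 5, 3, 0, 11]
  [14, -3, 1, 9, 11, 0]
D(4):
  [0, 0, -9, 8, 4, -3]
  [∞, 0, 8, 12, 14, 4]
  [∞, 16, 0, 28, 13, 6]
  [∞, -8, -4, 0, 6, -8]
  [19, -5, -1, 3, 0, -5]
  [14, -3, 1, 9, 11, 0]
D(5):
  [0, -1, -9, 7, 4, -3]
  [33, 0, 8, 12, 14, 4]
  [32, 8, 0, 16, 13, 6]
  [25, -8, -4, 0, 6, -8]
  [19, -5, -1, 3, 0, -5]
  [14, -3, 1, 9, 11, 0]
D(6):
  [0, -6, -9, 6, 4, -3]
  [18, 0, 5, 12, 14, 4]
  [20, 3, 0, 15, 13, 6]
  [6, -11, -7, 0, 3, -8]
  [9, -8, -4, 3, 0, -5]
  [14, -3, 1, 9, 11, 0]
Answer: A* = [[0, -6, -9, 6, 4, -3], [18, 0, 5, 12, 14, 4], [20, 3, 0, 15, 13, 6], [6, -11, -7, 0, 3, -8], [9, -8, -4, 3, 0, -5], [14, -3, 1, 9, 11, 0]]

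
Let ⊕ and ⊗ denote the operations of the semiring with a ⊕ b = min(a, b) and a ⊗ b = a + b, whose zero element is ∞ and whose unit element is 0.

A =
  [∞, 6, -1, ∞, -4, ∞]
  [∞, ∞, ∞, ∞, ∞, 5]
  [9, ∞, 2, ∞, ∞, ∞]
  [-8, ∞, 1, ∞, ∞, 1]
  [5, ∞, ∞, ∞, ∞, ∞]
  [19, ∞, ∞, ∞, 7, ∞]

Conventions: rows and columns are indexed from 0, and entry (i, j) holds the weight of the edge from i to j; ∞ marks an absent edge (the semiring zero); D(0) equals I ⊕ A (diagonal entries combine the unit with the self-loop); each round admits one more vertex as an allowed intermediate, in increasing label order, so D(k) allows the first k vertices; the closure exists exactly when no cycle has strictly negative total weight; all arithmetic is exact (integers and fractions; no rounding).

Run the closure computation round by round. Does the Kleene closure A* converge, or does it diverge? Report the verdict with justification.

D(0):
  [0, 6, -1, ∞, -4, ∞]
  [∞, 0, ∞, ∞, ∞, 5]
  [9, ∞, 0, ∞, ∞, ∞]
  [-8, ∞, 1, 0, ∞, 1]
  [5, ∞, ∞, ∞, 0, ∞]
  [19, ∞, ∞, ∞, 7, 0]
D(1):
  [0, 6, -1, ∞, -4, ∞]
  [∞, 0, ∞, ∞, ∞, 5]
  [9, 15, 0, ∞, 5, ∞]
  [-8, -2, -9, 0, -12, 1]
  [5, 11, 4, ∞, 0, ∞]
  [19, 25, 18, ∞, 7, 0]
D(2):
  [0, 6, -1, ∞, -4, 11]
  [∞, 0, ∞, ∞, ∞, 5]
  [9, 15, 0, ∞, 5, 20]
  [-8, -2, -9, 0, -12, 1]
  [5, 11, 4, ∞, 0, 16]
  [19, 25, 18, ∞, 7, 0]
D(3):
  [0, 6, -1, ∞, -4, 11]
  [∞, 0, ∞, ∞, ∞, 5]
  [9, 15, 0, ∞, 5, 20]
  [-8, -2, -9, 0, -12, 1]
  [5, 11, 4, ∞, 0, 16]
  [19, 25, 18, ∞, 7, 0]
D(4):
  [0, 6, -1, ∞, -4, 11]
  [∞, 0, ∞, ∞, ∞, 5]
  [9, 15, 0, ∞, 5, 20]
  [-8, -2, -9, 0, -12, 1]
  [5, 11, 4, ∞, 0, 16]
  [19, 25, 18, ∞, 7, 0]
D(5):
  [0, 6, -1, ∞, -4, 11]
  [∞, 0, ∞, ∞, ∞, 5]
  [9, 15, 0, ∞, 5, 20]
  [-8, -2, -9, 0, -12, 1]
  [5, 11, 4, ∞, 0, 16]
  [12, 18, 11, ∞, 7, 0]
D(6):
  [0, 6, -1, ∞, -4, 11]
  [17, 0, 16, ∞, 12, 5]
  [9, 15, 0, ∞, 5, 20]
  [-8, -2, -9, 0, -12, 1]
  [5, 11, 4, ∞, 0, 16]
  [12, 18, 11, ∞, 7, 0]
Key observation: every diagonal entry stays at the unit through all rounds, so no improving cycle exists.
Answer: CONVERGES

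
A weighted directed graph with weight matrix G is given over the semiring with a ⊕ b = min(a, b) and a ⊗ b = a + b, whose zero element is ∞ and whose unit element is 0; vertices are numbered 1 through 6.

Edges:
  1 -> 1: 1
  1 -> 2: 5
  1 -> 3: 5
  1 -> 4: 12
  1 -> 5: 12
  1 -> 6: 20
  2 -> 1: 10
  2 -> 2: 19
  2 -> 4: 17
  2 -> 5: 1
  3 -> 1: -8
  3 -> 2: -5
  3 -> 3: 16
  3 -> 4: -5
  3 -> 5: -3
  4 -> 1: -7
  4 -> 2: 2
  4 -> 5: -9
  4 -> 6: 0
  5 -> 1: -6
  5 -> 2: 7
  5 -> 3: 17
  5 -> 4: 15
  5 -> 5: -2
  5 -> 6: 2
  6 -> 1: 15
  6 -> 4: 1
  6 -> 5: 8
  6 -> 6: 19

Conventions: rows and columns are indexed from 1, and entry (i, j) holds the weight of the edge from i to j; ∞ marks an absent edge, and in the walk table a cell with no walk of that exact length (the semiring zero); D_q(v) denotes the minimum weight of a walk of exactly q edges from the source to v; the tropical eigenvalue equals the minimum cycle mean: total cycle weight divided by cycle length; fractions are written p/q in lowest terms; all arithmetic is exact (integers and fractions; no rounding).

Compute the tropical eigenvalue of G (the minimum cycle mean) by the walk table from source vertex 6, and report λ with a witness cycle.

q=0: [∞, ∞, ∞, ∞, ∞, 0]
q=1: [15, ∞, ∞, 1, 8, 19]
q=2: [-6, 3, 20, 20, -8, 1]
q=3: [-14, -1, -1, 2, -10, -6]
q=4: [-16, -9, -9, -6, -12, -8]
q=5: [-18, -14, -11, -14, -15, -10]
q=6: [-21, -16, -13, -16, -23, -14]
Optimal cycle mean attained by: cycle 1->3->4->5->1, total 5 + (-5) + (-9) + (-6), length 4.
Answer: λ = -15/4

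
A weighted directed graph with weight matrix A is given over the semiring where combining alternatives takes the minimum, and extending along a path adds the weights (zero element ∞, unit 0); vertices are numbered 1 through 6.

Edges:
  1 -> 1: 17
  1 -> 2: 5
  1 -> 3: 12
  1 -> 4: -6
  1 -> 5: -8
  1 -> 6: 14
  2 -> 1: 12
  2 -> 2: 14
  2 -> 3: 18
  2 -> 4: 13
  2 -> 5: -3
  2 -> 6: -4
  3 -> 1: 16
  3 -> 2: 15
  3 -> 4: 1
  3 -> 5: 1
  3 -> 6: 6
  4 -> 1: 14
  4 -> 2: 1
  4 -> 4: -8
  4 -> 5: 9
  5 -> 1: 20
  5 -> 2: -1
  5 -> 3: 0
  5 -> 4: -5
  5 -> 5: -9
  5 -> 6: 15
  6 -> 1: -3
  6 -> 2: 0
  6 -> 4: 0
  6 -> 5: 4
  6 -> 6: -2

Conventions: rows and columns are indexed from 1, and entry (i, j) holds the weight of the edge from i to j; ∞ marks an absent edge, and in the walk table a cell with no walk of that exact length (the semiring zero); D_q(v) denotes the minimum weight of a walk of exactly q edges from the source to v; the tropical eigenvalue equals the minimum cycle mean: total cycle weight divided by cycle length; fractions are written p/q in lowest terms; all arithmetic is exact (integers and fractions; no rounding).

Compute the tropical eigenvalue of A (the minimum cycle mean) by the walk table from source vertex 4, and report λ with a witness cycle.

q=0: [∞, ∞, ∞, 0, ∞, ∞]
q=1: [14, 1, ∞, -8, 9, ∞]
q=2: [6, -7, 9, -16, -2, -3]
q=3: [-6, -15, -2, -24, -11, -11]
q=4: [-14, -23, -11, -32, -20, -19]
q=5: [-22, -31, -20, -40, -29, -27]
q=6: [-30, -39, -29, -48, -38, -35]
Optimal cycle mean attained by: cycle 5->5, total (-9), length 1.
Answer: λ = -9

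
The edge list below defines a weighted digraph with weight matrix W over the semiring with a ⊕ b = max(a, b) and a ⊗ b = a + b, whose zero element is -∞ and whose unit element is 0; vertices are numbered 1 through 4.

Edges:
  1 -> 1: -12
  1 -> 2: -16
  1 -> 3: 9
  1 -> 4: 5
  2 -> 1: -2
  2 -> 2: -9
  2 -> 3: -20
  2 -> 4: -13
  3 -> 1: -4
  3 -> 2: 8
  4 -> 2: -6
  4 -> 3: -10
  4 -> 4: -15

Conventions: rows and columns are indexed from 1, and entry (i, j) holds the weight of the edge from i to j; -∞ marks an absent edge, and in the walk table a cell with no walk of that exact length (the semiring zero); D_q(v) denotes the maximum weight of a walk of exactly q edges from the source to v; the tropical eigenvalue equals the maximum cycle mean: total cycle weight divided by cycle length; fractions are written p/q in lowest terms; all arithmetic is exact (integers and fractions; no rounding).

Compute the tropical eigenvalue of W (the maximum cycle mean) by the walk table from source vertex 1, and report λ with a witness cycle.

q=0: [0, -∞, -∞, -∞]
q=1: [-12, -16, 9, 5]
q=2: [5, 17, -3, -7]
q=3: [15, 8, 14, 10]
q=4: [10, 22, 24, 20]
Optimal cycle mean attained by: cycle 1->3->2->1, total 9 + 8 + (-2), length 3.
Answer: λ = 5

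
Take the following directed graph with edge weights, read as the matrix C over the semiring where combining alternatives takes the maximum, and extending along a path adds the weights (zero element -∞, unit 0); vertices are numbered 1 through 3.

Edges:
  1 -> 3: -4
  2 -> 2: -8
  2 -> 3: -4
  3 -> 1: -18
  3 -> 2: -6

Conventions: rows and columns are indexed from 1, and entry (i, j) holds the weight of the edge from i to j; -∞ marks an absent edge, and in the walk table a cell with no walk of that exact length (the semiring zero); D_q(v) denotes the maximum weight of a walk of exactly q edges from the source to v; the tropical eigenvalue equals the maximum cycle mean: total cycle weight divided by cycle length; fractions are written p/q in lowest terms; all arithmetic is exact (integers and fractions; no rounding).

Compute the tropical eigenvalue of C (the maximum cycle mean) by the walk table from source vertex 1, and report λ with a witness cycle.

q=0: [0, -∞, -∞]
q=1: [-∞, -∞, -4]
q=2: [-22, -10, -∞]
q=3: [-∞, -18, -14]
Optimal cycle mean attained by: cycle 2->3->2, total (-4) + (-6), length 2.
Answer: λ = -5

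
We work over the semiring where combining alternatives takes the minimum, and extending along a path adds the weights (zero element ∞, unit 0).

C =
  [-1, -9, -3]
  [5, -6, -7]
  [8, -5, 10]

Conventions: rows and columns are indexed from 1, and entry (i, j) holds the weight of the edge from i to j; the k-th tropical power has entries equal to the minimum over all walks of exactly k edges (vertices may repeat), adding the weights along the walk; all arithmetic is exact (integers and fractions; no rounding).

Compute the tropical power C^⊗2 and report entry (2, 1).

C^⊗2:
  [-4, -15, -16]
  [-1, -12, -13]
  [0, -11, -12]
Key observation: the optimum is the walk 2->2->1, with weight (-6) + 5 = -1.
Optimal value attained by: walk 2->2->1.
Answer: (C^⊗2)[2][1] = -1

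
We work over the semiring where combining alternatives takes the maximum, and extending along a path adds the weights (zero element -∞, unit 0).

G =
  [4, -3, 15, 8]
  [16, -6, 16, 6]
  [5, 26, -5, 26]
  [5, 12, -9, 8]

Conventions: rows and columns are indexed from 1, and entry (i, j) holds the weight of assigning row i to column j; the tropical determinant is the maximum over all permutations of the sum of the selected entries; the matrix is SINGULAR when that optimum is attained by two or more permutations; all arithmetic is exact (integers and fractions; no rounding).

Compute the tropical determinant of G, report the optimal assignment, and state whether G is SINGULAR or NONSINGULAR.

σ = (1, 2, 3, 4): 4 + (-6) + (-5) + 8 = 1
σ = (1, 2, 4, 3): 4 + (-6) + 26 + (-9) = 15
σ = (1, 3, 2, 4): 4 + 16 + 26 + 8 = 54
σ = (1, 3, 4, 2): 4 + 16 + 26 + 12 = 58
σ = (1, 4, 2, 3): 4 + 6 + 26 + (-9) = 27
σ = (1, 4, 3, 2): 4 + 6 + (-5) + 12 = 17
σ = (2, 1, 3, 4): (-3) + 16 + (-5) + 8 = 16
σ = (2, 1, 4, 3): (-3) + 16 + 26 + (-9) = 30
σ = (2, 3, 1, 4): (-3) + 16 + 5 + 8 = 26
σ = (2, 3, 4, 1): (-3) + 16 + 26 + 5 = 44
σ = (2, 4, 1, 3): (-3) + 6 + 5 + (-9) = -1
σ = (2, 4, 3, 1): (-3) + 6 + (-5) + 5 = 3
σ = (3, 1, 2, 4): 15 + 16 + 26 + 8 = 65
σ = (3, 1, 4, 2): 15 + 16 + 26 + 12 = 69
σ = (3, 2, 1, 4): 15 + (-6) + 5 + 8 = 22
σ = (3, 2, 4, 1): 15 + (-6) + 26 + 5 = 40
σ = (3, 4, 1, 2): 15 + 6 + 5 + 12 = 38
σ = (3, 4, 2, 1): 15 + 6 + 26 + 5 = 52
σ = (4, 1, 2, 3): 8 + 16 + 26 + (-9) = 41
σ = (4, 1, 3, 2): 8 + 16 + (-5) + 12 = 31
σ = (4, 2, 1, 3): 8 + (-6) + 5 + (-9) = -2
σ = (4, 2, 3, 1): 8 + (-6) + (-5) + 5 = 2
σ = (4, 3, 1, 2): 8 + 16 + 5 + 12 = 41
σ = (4, 3, 2, 1): 8 + 16 + 26 + 5 = 55
Optimal value attained by: σ = (3, 1, 4, 2).
Answer: det⊕(G) = 69; verdict: NONSINGULAR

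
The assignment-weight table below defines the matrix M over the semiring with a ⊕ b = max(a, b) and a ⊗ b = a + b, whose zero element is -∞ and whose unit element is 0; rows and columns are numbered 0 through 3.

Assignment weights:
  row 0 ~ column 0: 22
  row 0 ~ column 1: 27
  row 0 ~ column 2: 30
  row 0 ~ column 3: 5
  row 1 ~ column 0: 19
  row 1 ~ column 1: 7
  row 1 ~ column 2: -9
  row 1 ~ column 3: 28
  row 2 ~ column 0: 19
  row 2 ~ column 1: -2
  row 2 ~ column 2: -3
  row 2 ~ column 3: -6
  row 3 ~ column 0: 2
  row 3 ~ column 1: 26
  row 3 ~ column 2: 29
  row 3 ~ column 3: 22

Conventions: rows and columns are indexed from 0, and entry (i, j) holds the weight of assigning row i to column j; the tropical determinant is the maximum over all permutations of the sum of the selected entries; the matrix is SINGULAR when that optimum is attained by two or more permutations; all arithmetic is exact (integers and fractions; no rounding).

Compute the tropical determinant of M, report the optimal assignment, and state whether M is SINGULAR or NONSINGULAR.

σ = (0, 1, 2, 3): 22 + 7 + (-3) + 22 = 48
σ = (0, 1, 3, 2): 22 + 7 + (-6) + 29 = 52
σ = (0, 2, 1, 3): 22 + (-9) + (-2) + 22 = 33
σ = (0, 2, 3, 1): 22 + (-9) + (-6) + 26 = 33
σ = (0, 3, 1, 2): 22 + 28 + (-2) + 29 = 77
σ = (0, 3, 2, 1): 22 + 28 + (-3) + 26 = 73
σ = (1, 0, 2, 3): 27 + 19 + (-3) + 22 = 65
σ = (1, 0, 3, 2): 27 + 19 + (-6) + 29 = 69
σ = (1, 2, 0, 3): 27 + (-9) + 19 + 22 = 59
σ = (1, 2, 3, 0): 27 + (-9) + (-6) + 2 = 14
σ = (1, 3, 0, 2): 27 + 28 + 19 + 29 = 103
σ = (1, 3, 2, 0): 27 + 28 + (-3) + 2 = 54
σ = (2, 0, 1, 3): 30 + 19 + (-2) + 22 = 69
σ = (2, 0, 3, 1): 30 + 19 + (-6) + 26 = 69
σ = (2, 1, 0, 3): 30 + 7 + 19 + 22 = 78
σ = (2, 1, 3, 0): 30 + 7 + (-6) + 2 = 33
σ = (2, 3, 0, 1): 30 + 28 + 19 + 26 = 103
σ = (2, 3, 1, 0): 30 + 28 + (-2) + 2 = 58
σ = (3, 0, 1, 2): 5 + 19 + (-2) + 29 = 51
σ = (3, 0, 2, 1): 5 + 19 + (-3) + 26 = 47
σ = (3, 1, 0, 2): 5 + 7 + 19 + 29 = 60
σ = (3, 1, 2, 0): 5 + 7 + (-3) + 2 = 11
σ = (3, 2, 0, 1): 5 + (-9) + 19 + 26 = 41
σ = (3, 2, 1, 0): 5 + (-9) + (-2) + 2 = -4
Optimal value attained by: σ = (1, 3, 0, 2).
Answer: det⊕(M) = 103; verdict: SINGULAR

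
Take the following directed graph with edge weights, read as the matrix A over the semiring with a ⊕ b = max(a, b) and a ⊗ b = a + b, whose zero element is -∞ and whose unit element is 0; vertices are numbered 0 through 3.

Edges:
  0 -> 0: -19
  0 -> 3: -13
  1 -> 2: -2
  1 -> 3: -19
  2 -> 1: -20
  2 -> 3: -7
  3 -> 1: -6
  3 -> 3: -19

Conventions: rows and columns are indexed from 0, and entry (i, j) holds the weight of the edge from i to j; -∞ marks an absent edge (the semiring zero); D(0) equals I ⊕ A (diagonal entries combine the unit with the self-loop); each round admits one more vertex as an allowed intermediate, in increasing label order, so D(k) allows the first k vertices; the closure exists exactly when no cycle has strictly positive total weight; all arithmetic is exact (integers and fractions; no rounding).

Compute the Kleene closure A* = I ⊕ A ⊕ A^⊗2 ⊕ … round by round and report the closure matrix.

D(0):
  [0, -∞, -∞, -13]
  [-∞, 0, -2, -19]
  [-∞, -20, 0, -7]
  [-∞, -6, -∞, 0]
D(1):
  [0, -∞, -∞, -13]
  [-∞, 0, -2, -19]
  [-∞, -20, 0, -7]
  [-∞, -6, -∞, 0]
D(2):
  [0, -∞, -∞, -13]
  [-∞, 0, -2, -19]
  [-∞, -20, 0, -7]
  [-∞, -6, -8, 0]
D(3):
  [0, -∞, -∞, -13]
  [-∞, 0, -2, -9]
  [-∞, -20, 0, -7]
  [-∞, -6, -8, 0]
D(4):
  [0, -19, -21, -13]
  [-∞, 0, -2, -9]
  [-∞, -13, 0, -7]
  [-∞, -6, -8, 0]
Answer: A* = [[0, -19, -21, -13], [-∞, 0, -2, -9], [-∞, -13, 0, -7], [-∞, -6, -8, 0]]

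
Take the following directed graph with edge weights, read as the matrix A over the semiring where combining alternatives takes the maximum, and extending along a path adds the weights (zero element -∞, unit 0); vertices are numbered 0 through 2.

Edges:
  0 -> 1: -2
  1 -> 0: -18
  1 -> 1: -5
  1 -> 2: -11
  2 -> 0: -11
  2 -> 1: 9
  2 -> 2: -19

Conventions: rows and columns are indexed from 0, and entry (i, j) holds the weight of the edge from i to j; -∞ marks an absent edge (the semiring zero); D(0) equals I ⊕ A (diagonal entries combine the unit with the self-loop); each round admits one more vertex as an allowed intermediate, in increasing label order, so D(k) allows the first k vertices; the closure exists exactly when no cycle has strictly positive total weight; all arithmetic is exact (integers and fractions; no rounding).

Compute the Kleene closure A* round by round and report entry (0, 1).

D(0):
  [0, -2, -∞]
  [-18, 0, -11]
  [-11, 9, 0]
D(1):
  [0, -2, -∞]
  [-18, 0, -11]
  [-11, 9, 0]
D(2):
  [0, -2, -13]
  [-18, 0, -11]
  [-9, 9, 0]
D(3):
  [0, -2, -13]
  [-18, 0, -11]
  [-9, 9, 0]
Answer: A*[0][1] = -2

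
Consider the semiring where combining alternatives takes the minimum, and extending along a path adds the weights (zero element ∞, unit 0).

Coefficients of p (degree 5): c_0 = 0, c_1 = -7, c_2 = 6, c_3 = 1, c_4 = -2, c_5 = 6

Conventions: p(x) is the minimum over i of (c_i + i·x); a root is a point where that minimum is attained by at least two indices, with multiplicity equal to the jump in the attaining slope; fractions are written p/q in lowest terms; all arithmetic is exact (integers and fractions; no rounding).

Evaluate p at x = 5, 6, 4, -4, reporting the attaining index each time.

p(5) = min(0+0·5=0, -7+1·5=-2, 6+2·5=16, 1+3·5=16, -2+4·5=18, 6+5·5=31) = -2 (attained by i=1)
p(6) = min(0+0·6=0, -7+1·6=-1, 6+2·6=18, 1+3·6=19, -2+4·6=22, 6+5·6=36) = -1 (attained by i=1)
p(4) = min(0+0·4=0, -7+1·4=-3, 6+2·4=14, 1+3·4=13, -2+4·4=14, 6+5·4=26) = -3 (attained by i=1)
p(-4) = min(0+0·(-4)=0, -7+1·(-4)=-11, 6+2·(-4)=-2, 1+3·(-4)=-11, -2+4·(-4)=-18, 6+5·(-4)=-14) = -18 (attained by i=4)
Answer: p(5) = -2; p(6) = -1; p(4) = -3; p(-4) = -18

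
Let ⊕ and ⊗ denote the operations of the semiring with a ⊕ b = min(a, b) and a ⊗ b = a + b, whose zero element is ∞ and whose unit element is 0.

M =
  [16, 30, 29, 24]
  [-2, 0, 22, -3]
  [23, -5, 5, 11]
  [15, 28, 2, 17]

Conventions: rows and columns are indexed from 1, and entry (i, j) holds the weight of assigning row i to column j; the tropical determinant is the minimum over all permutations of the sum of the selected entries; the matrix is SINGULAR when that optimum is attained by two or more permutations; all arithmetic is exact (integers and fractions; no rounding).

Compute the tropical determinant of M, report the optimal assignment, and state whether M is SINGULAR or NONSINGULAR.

σ = (1, 2, 3, 4): 16 + 0 + 5 + 17 = 38
σ = (1, 2, 4, 3): 16 + 0 + 11 + 2 = 29
σ = (1, 3, 2, 4): 16 + 22 + (-5) + 17 = 50
σ = (1, 3, 4, 2): 16 + 22 + 11 + 28 = 77
σ = (1, 4, 2, 3): 16 + (-3) + (-5) + 2 = 10
σ = (1, 4, 3, 2): 16 + (-3) + 5 + 28 = 46
σ = (2, 1, 3, 4): 30 + (-2) + 5 + 17 = 50
σ = (2, 1, 4, 3): 30 + (-2) + 11 + 2 = 41
σ = (2, 3, 1, 4): 30 + 22 + 23 + 17 = 92
σ = (2, 3, 4, 1): 30 + 22 + 11 + 15 = 78
σ = (2, 4, 1, 3): 30 + (-3) + 23 + 2 = 52
σ = (2, 4, 3, 1): 30 + (-3) + 5 + 15 = 47
σ = (3, 1, 2, 4): 29 + (-2) + (-5) + 17 = 39
σ = (3, 1, 4, 2): 29 + (-2) + 11 + 28 = 66
σ = (3, 2, 1, 4): 29 + 0 + 23 + 17 = 69
σ = (3, 2, 4, 1): 29 + 0 + 11 + 15 = 55
σ = (3, 4, 1, 2): 29 + (-3) + 23 + 28 = 77
σ = (3, 4, 2, 1): 29 + (-3) + (-5) + 15 = 36
σ = (4, 1, 2, 3): 24 + (-2) + (-5) + 2 = 19
σ = (4, 1, 3, 2): 24 + (-2) + 5 + 28 = 55
σ = (4, 2, 1, 3): 24 + 0 + 23 + 2 = 49
σ = (4, 2, 3, 1): 24 + 0 + 5 + 15 = 44
σ = (4, 3, 1, 2): 24 + 22 + 23 + 28 = 97
σ = (4, 3, 2, 1): 24 + 22 + (-5) + 15 = 56
Optimal value attained by: σ = (1, 4, 2, 3).
Answer: det⊕(M) = 10; verdict: NONSINGULAR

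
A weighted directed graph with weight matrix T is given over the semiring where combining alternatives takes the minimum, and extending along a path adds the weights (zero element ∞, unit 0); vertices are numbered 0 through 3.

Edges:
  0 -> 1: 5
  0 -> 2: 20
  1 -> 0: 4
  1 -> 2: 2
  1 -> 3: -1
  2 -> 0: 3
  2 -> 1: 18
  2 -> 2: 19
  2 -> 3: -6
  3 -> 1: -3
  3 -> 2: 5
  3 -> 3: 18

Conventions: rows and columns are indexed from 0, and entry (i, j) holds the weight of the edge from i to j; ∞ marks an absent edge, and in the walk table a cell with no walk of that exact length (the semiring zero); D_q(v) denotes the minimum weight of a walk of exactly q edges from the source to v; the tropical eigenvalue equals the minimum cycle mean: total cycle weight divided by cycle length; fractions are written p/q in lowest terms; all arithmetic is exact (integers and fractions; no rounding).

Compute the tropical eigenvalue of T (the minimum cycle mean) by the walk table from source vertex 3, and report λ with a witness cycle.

q=0: [∞, ∞, ∞, 0]
q=1: [∞, -3, 5, 18]
q=2: [1, 15, -1, -4]
q=3: [2, -7, 1, -7]
q=4: [-3, -10, -5, -8]
Optimal cycle mean attained by: cycle 1->2->3->1, total 2 + (-6) + (-3), length 3.
Answer: λ = -7/3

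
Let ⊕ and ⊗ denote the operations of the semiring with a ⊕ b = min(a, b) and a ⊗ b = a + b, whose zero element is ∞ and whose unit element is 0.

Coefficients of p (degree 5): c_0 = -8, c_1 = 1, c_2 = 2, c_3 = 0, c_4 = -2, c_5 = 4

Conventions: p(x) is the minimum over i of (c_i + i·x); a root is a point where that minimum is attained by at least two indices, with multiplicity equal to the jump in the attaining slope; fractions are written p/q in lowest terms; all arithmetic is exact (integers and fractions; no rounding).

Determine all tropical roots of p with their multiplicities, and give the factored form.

hull edge (i=0, c=-8) to (i=4, c=-2): slope 3/2, span 4
hull edge (i=4, c=-2) to (i=5, c=4): slope 6, span 1
Factored form: p(x) = 4 ⊗ (x ⊕ (-6)) ⊗ (x ⊕ (-3/2)) ⊗ (x ⊕ (-3/2)) ⊗ (x ⊕ (-3/2)) ⊗ (x ⊕ (-3/2))
Answer: roots = -6 (mult 1), -3/2 (mult 4)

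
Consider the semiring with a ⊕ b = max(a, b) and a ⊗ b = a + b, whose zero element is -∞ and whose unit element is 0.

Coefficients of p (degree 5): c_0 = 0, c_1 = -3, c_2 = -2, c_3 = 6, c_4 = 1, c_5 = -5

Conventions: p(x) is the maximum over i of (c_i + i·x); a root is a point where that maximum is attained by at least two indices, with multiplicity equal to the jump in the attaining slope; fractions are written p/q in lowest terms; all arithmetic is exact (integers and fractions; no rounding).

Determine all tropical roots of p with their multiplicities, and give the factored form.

hull edge (i=0, c=0) to (i=3, c=6): slope 2, span 3
hull edge (i=3, c=6) to (i=4, c=1): slope -5, span 1
hull edge (i=4, c=1) to (i=5, c=-5): slope -6, span 1
Factored form: p(x) = -5 ⊗ (x ⊕ (-2)) ⊗ (x ⊕ (-2)) ⊗ (x ⊕ (-2)) ⊗ (x ⊕ 5) ⊗ (x ⊕ 6)
Answer: roots = -2 (mult 3), 5 (mult 1), 6 (mult 1)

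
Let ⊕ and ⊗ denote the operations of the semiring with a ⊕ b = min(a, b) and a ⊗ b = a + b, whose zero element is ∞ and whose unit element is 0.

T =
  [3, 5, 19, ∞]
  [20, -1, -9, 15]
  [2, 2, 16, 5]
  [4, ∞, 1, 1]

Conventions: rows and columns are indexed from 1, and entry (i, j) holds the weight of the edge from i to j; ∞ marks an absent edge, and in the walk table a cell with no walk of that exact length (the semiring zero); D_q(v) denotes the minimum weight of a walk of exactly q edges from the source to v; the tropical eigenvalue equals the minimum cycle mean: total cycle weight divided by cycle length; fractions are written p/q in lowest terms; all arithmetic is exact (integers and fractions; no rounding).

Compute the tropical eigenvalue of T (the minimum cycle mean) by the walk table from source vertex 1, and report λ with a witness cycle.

q=0: [0, ∞, ∞, ∞]
q=1: [3, 5, 19, ∞]
q=2: [6, 4, -4, 20]
q=3: [-2, -2, -5, 1]
q=4: [-3, -3, -11, 0]
Optimal cycle mean attained by: cycle 2->3->2, total (-9) + 2, length 2.
Answer: λ = -7/2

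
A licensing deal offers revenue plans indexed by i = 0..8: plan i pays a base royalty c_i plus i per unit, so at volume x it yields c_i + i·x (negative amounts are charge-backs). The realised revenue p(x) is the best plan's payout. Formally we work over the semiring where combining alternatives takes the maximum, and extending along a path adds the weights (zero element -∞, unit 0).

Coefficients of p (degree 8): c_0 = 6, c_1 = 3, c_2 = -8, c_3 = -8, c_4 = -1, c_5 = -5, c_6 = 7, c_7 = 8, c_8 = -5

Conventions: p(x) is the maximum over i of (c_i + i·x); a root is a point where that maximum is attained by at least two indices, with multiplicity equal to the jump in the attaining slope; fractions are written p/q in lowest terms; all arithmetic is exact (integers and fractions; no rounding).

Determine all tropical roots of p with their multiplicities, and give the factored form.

hull edge (i=0, c=6) to (i=7, c=8): slope 2/7, span 7
hull edge (i=7, c=8) to (i=8, c=-5): slope -13, span 1
Factored form: p(x) = -5 ⊗ (x ⊕ (-2/7)) ⊗ (x ⊕ (-2/7)) ⊗ (x ⊕ (-2/7)) ⊗ (x ⊕ (-2/7)) ⊗ (x ⊕ (-2/7)) ⊗ (x ⊕ (-2/7)) ⊗ (x ⊕ (-2/7)) ⊗ (x ⊕ 13)
Answer: roots = -2/7 (mult 7), 13 (mult 1)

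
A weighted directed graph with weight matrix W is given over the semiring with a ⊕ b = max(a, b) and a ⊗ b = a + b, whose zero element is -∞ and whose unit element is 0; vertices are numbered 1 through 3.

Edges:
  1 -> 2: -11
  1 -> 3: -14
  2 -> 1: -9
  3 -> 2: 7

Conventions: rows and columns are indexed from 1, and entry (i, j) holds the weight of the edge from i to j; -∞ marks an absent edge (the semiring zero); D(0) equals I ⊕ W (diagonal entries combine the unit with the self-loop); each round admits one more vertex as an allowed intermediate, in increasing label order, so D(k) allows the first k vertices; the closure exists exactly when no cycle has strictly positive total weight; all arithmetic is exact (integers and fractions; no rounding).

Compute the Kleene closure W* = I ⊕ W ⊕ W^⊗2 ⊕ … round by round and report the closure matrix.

D(0):
  [0, -11, -14]
  [-9, 0, -∞]
  [-∞, 7, 0]
D(1):
  [0, -11, -14]
  [-9, 0, -23]
  [-∞, 7, 0]
D(2):
  [0, -11, -14]
  [-9, 0, -23]
  [-2, 7, 0]
D(3):
  [0, -7, -14]
  [-9, 0, -23]
  [-2, 7, 0]
Answer: W* = [[0, -7, -14], [-9, 0, -23], [-2, 7, 0]]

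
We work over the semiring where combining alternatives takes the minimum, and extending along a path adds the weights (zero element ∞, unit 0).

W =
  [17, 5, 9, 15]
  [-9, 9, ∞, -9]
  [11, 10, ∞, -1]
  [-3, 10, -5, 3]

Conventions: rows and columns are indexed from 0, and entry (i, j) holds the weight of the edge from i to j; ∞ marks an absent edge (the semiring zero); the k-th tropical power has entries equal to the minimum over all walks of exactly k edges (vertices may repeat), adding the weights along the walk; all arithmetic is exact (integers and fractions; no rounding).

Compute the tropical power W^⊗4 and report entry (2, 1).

W^⊗2:
  [-4, 14, 10, -4]
  [-12, -4, -14, -6]
  [-4, 9, -6, 1]
  [0, 2, -2, -6]
W^⊗3:
  [-7, 1, -9, -1]
  [-13, -7, -11, -15]
  [-2, 1, -4, -7]
  [-9, 4, -11, -7]
W^⊗4:
  [-8, -2, -6, -10]
  [-18, -8, -20, -16]
  [-10, 3, -12, -8]
  [-10, -4, -12, -12]
Key observation: the optimum is the walk 2->1->3->0->1, with weight 10 + (-9) + (-3) + 5 = 3.
Optimal value attained by: walk 2->1->3->0->1.
Answer: (W^⊗4)[2][1] = 3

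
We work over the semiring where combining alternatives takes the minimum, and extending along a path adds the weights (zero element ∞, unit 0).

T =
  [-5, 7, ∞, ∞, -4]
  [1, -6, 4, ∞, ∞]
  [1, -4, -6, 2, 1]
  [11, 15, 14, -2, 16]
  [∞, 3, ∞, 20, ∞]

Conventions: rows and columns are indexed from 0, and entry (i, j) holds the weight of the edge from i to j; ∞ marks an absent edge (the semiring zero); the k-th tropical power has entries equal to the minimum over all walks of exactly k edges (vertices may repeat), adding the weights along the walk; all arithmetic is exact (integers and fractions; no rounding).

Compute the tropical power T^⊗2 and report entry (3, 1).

T^⊗2:
  [-10, -1, 11, 16, -9]
  [-5, -12, -2, 6, -3]
  [-5, -10, -12, -4, -5]
  [6, 9, 8, -4, 7]
  [4, -3, 7, 18, 36]
Key observation: the optimum is the walk 3->1->1, with weight 15 + (-6) = 9.
Optimal value attained by: walk 3->1->1.
Answer: (T^⊗2)[3][1] = 9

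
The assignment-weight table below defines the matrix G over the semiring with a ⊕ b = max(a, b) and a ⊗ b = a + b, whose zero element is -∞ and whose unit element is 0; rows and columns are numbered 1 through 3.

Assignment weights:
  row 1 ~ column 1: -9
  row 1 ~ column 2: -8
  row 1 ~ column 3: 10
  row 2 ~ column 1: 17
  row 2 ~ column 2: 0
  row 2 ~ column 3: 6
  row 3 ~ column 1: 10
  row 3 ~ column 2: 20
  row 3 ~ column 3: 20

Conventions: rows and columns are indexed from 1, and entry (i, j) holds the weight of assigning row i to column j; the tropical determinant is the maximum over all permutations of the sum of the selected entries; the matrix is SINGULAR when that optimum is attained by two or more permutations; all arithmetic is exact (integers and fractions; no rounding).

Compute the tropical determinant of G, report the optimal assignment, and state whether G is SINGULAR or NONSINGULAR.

σ = (1, 2, 3): (-9) + 0 + 20 = 11
σ = (1, 3, 2): (-9) + 6 + 20 = 17
σ = (2, 1, 3): (-8) + 17 + 20 = 29
σ = (2, 3, 1): (-8) + 6 + 10 = 8
σ = (3, 1, 2): 10 + 17 + 20 = 47
σ = (3, 2, 1): 10 + 0 + 10 = 20
Optimal value attained by: σ = (3, 1, 2).
Answer: det⊕(G) = 47; verdict: NONSINGULAR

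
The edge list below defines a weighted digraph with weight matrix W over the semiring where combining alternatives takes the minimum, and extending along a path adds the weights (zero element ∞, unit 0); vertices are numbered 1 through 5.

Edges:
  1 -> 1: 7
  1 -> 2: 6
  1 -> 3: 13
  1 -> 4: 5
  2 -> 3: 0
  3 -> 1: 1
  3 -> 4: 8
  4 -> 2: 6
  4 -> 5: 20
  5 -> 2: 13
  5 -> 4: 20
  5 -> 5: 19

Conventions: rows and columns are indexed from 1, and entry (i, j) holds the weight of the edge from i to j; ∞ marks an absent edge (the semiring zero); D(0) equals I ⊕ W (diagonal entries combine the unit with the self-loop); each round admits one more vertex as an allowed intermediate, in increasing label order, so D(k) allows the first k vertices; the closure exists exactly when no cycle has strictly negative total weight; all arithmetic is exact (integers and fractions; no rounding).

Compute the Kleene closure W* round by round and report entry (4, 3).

D(0):
  [0, 6, 13, 5, ∞]
  [∞, 0, 0, ∞, ∞]
  [1, ∞, 0, 8, ∞]
  [∞, 6, ∞, 0, 20]
  [∞, 13, ∞, 20, 0]
D(1):
  [0, 6, 13, 5, ∞]
  [∞, 0, 0, ∞, ∞]
  [1, 7, 0, 6, ∞]
  [∞, 6, ∞, 0, 20]
  [∞, 13, ∞, 20, 0]
D(2):
  [0, 6, 6, 5, ∞]
  [∞, 0, 0, ∞, ∞]
  [1, 7, 0, 6, ∞]
  [∞, 6, 6, 0, 20]
  [∞, 13, 13, 20, 0]
D(3):
  [0, 6, 6, 5, ∞]
  [1, 0, 0, 6, ∞]
  [1, 7, 0, 6, ∞]
  [7, 6, 6, 0, 20]
  [14, 13, 13, 19, 0]
D(4):
  [0, 6, 6, 5, 25]
  [1, 0, 0, 6, 26]
  [1, 7, 0, 6, 26]
  [7, 6, 6, 0, 20]
  [14, 13, 13, 19, 0]
D(5):
  [0, 6, 6, 5, 25]
  [1, 0, 0, 6, 26]
  [1, 7, 0, 6, 26]
  [7, 6, 6, 0, 20]
  [14, 13, 13, 19, 0]
Answer: W*[4][3] = 6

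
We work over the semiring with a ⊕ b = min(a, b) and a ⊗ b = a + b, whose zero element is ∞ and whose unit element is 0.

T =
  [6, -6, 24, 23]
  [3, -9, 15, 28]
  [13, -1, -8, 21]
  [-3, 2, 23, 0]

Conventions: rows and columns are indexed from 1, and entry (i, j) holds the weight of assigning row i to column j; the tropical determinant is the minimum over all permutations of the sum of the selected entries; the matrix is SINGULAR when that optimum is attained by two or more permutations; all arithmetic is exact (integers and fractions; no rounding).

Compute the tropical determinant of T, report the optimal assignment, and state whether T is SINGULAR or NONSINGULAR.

σ = (1, 2, 3, 4): 6 + (-9) + (-8) + 0 = -11
σ = (1, 2, 4, 3): 6 + (-9) + 21 + 23 = 41
σ = (1, 3, 2, 4): 6 + 15 + (-1) + 0 = 20
σ = (1, 3, 4, 2): 6 + 15 + 21 + 2 = 44
σ = (1, 4, 2, 3): 6 + 28 + (-1) + 23 = 56
σ = (1, 4, 3, 2): 6 + 28 + (-8) + 2 = 28
σ = (2, 1, 3, 4): (-6) + 3 + (-8) + 0 = -11
σ = (2, 1, 4, 3): (-6) + 3 + 21 + 23 = 41
σ = (2, 3, 1, 4): (-6) + 15 + 13 + 0 = 22
σ = (2, 3, 4, 1): (-6) + 15 + 21 + (-3) = 27
σ = (2, 4, 1, 3): (-6) + 28 + 13 + 23 = 58
σ = (2, 4, 3, 1): (-6) + 28 + (-8) + (-3) = 11
σ = (3, 1, 2, 4): 24 + 3 + (-1) + 0 = 26
σ = (3, 1, 4, 2): 24 + 3 + 21 + 2 = 50
σ = (3, 2, 1, 4): 24 + (-9) + 13 + 0 = 28
σ = (3, 2, 4, 1): 24 + (-9) + 21 + (-3) = 33
σ = (3, 4, 1, 2): 24 + 28 + 13 + 2 = 67
σ = (3, 4, 2, 1): 24 + 28 + (-1) + (-3) = 48
σ = (4, 1, 2, 3): 23 + 3 + (-1) + 23 = 48
σ = (4, 1, 3, 2): 23 + 3 + (-8) + 2 = 20
σ = (4, 2, 1, 3): 23 + (-9) + 13 + 23 = 50
σ = (4, 2, 3, 1): 23 + (-9) + (-8) + (-3) = 3
σ = (4, 3, 1, 2): 23 + 15 + 13 + 2 = 53
σ = (4, 3, 2, 1): 23 + 15 + (-1) + (-3) = 34
Optimal value attained by: σ = (1, 2, 3, 4).
Answer: det⊕(T) = -11; verdict: SINGULAR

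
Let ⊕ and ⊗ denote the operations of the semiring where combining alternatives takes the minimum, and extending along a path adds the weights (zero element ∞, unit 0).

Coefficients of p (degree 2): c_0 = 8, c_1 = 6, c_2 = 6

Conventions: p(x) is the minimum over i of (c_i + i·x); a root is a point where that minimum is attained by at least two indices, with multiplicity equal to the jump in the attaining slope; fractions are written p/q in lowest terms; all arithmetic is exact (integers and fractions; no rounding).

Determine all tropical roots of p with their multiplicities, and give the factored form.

hull edge (i=0, c=8) to (i=1, c=6): slope -2, span 1
hull edge (i=1, c=6) to (i=2, c=6): slope 0, span 1
Factored form: p(x) = 6 ⊗ (x ⊕ 0) ⊗ (x ⊕ 2)
Answer: roots = 0 (mult 1), 2 (mult 1)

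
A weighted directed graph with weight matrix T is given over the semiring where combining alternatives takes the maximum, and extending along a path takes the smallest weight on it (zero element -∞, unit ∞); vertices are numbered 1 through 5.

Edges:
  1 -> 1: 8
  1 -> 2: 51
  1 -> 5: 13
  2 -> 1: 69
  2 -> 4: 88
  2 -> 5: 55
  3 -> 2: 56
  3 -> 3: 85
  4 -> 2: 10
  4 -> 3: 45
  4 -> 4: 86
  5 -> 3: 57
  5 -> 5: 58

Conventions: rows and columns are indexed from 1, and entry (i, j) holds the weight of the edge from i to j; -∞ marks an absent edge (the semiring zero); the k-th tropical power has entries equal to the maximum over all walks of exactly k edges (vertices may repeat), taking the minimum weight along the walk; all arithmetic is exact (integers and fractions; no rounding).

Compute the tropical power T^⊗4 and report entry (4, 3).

T^⊗2:
  [51, 8, 13, 51, 51]
  [8, 51, 55, 86, 55]
  [56, 56, 85, 56, 55]
  [10, 45, 45, 86, 10]
  [-∞, 56, 57, -∞, 58]
T^⊗3:
  [8, 51, 51, 51, 51]
  [51, 55, 55, 86, 55]
  [56, 56, 85, 56, 55]
  [45, 45, 45, 86, 45]
  [56, 56, 57, 56, 58]
T^⊗4:
  [51, 51, 51, 51, 51]
  [55, 55, 55, 86, 55]
  [56, 56, 85, 56, 55]
  [45, 45, 45, 86, 45]
  [56, 56, 57, 56, 58]
Key observation: the optimum is the walk 4->3->3->3->3, with weight 45 min 85 min 85 min 85 = 45.
Optimal value attained by: walk 4->3->3->3->3.
Answer: (T^⊗4)[4][3] = 45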